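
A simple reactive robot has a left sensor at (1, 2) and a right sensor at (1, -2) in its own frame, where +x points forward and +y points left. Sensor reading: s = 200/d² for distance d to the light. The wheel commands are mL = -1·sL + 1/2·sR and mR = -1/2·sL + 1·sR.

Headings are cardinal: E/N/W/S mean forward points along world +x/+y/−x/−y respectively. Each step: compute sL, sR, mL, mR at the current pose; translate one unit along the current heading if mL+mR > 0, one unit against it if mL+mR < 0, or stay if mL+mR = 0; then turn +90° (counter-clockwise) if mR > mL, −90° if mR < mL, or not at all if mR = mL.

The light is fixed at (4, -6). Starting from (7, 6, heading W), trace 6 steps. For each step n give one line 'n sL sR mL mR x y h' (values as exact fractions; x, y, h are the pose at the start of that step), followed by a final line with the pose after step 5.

0 25/13 1 -37/26 1/26 7 6 W
1 200/157 8/5 -372/785 756/785 8 6 S
2 100/97 100/53 -450/5141 7050/5141 8 5 E
3 200/153 200/193 -23300/29529 11300/29529 9 5 N
4 5/2 5/4 -15/8 0 9 4 W
5 40/29 200/97 -980/2813 3860/2813 10 4 S
final 10 3 E

n=0: pose=(7,6,W); sL=25/13, sR=1; mL=-37/26, mR=1/26; mL+mR=-18/13 → advance -1; mR−mL=19/13 → turn +1·90°
n=1: pose=(8,6,S); sL=200/157, sR=8/5; mL=-372/785, mR=756/785; mL+mR=384/785 → advance +1; mR−mL=1128/785 → turn +1·90°
n=2: pose=(8,5,E); sL=100/97, sR=100/53; mL=-450/5141, mR=7050/5141; mL+mR=6600/5141 → advance +1; mR−mL=7500/5141 → turn +1·90°
n=3: pose=(9,5,N); sL=200/153, sR=200/193; mL=-23300/29529, mR=11300/29529; mL+mR=-4000/9843 → advance -1; mR−mL=34600/29529 → turn +1·90°
n=4: pose=(9,4,W); sL=5/2, sR=5/4; mL=-15/8, mR=0; mL+mR=-15/8 → advance -1; mR−mL=15/8 → turn +1·90°
n=5: pose=(10,4,S); sL=40/29, sR=200/97; mL=-980/2813, mR=3860/2813; mL+mR=2880/2813 → advance +1; mR−mL=4840/2813 → turn +1·90°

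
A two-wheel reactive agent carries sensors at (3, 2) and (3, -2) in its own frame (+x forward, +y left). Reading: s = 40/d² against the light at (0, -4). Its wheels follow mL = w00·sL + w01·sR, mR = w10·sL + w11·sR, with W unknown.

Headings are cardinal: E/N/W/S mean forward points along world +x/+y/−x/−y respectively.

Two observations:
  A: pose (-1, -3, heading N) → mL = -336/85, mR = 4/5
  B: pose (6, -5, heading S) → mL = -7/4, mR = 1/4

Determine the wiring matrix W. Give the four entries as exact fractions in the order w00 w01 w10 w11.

-1 -1 1/2 0

obs A: pose=(-1,-3,N) → sL=8/5, sR=40/17, mL=-336/85, mR=4/5
obs B: pose=(6,-5,S) → sL=1/2, sR=5/4, mL=-7/4, mR=1/4
sensor matrix S = [[8/5, 40/17], [1/2, 5/4]]; det S = 14/17
solve [mL_A; mL_B] = S·[w00; w01] and [mR_A; mR_B] = S·[w10; w11]:
  w00 = -1, w01 = -1, w10 = 1/2, w11 = 0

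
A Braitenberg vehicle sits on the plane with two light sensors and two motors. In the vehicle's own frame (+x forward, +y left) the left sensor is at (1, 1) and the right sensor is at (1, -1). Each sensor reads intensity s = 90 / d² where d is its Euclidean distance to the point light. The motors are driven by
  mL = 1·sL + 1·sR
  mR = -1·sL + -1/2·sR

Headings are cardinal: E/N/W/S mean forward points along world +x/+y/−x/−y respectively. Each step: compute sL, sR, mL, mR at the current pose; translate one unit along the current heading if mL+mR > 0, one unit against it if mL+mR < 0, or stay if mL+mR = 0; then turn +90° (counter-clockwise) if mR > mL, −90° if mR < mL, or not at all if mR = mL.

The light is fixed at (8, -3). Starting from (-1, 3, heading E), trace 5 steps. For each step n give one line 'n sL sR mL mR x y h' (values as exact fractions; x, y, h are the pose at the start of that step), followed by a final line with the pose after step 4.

n=0: pose=(-1,3,E); sL=90/113, sR=90/89; mL=18180/10057, mR=-13095/10057; mL+mR=45/89 → advance +1; mR−mL=-31275/10057 → turn -1·90°
n=1: pose=(0,3,S); sL=45/37, sR=45/53; mL=4050/1961, mR=-6435/3922; mL+mR=45/106 → advance +1; mR−mL=-14535/3922 → turn -1·90°
n=2: pose=(0,2,W); sL=90/97, sR=10/13; mL=2140/1261, mR=-1655/1261; mL+mR=5/13 → advance +1; mR−mL=-3795/1261 → turn -1·90°
n=3: pose=(-1,2,N); sL=45/68, sR=9/10; mL=531/340, mR=-189/170; mL+mR=9/20 → advance +1; mR−mL=-909/340 → turn -1·90°
n=4: pose=(-1,3,E); sL=90/113, sR=90/89; mL=18180/10057, mR=-13095/10057; mL+mR=45/89 → advance +1; mR−mL=-31275/10057 → turn -1·90°

0 90/113 90/89 18180/10057 -13095/10057 -1 3 E
1 45/37 45/53 4050/1961 -6435/3922 0 3 S
2 90/97 10/13 2140/1261 -1655/1261 0 2 W
3 45/68 9/10 531/340 -189/170 -1 2 N
4 90/113 90/89 18180/10057 -13095/10057 -1 3 E
final 0 3 S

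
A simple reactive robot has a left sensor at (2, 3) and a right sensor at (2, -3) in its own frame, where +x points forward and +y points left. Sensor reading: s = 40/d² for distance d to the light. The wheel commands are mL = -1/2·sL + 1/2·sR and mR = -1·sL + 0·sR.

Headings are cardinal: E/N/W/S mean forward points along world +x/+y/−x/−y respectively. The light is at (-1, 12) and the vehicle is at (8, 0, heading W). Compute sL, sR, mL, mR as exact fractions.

20/137 4/13 144/1781 -20/137

left sensor world pos  = (6, -3); dL² = 274
right sensor world pos = (6, 3); dR² = 130
sL = 40/274 = 20/137
sR = 40/130 = 4/13
mL = -1/2·sL + 1/2·sR = 144/1781
mR = -1·sL + 0·sR = -20/137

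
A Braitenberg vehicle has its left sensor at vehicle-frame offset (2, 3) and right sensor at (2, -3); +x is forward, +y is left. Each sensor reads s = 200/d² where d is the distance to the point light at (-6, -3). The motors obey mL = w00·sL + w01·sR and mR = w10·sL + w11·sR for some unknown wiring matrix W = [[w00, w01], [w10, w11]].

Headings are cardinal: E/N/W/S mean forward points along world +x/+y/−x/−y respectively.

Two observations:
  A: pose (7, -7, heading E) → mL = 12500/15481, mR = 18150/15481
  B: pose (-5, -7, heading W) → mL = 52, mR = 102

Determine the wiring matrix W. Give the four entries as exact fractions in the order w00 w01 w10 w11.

1/2 1/2 1/2 1

obs A: pose=(7,-7,E) → sL=100/113, sR=100/137, mL=12500/15481, mR=18150/15481
obs B: pose=(-5,-7,W) → sL=4, sR=100, mL=52, mR=102
sensor matrix S = [[100/113, 100/137], [4, 100]]; det S = 1324800/15481
solve [mL_A; mL_B] = S·[w00; w01] and [mR_A; mR_B] = S·[w10; w11]:
  w00 = 1/2, w01 = 1/2, w10 = 1/2, w11 = 1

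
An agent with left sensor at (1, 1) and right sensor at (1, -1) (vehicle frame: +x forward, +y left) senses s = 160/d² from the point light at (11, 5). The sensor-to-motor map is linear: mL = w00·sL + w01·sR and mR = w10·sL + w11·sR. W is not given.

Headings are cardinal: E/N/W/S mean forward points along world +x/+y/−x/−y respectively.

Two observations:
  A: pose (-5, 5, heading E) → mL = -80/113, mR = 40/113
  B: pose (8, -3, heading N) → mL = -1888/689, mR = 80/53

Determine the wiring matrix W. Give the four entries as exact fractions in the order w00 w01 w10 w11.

obs A: pose=(-5,5,E) → sL=80/113, sR=80/113, mL=-80/113, mR=40/113
obs B: pose=(8,-3,N) → sL=32/13, sR=160/53, mL=-1888/689, mR=80/53
sensor matrix S = [[80/113, 80/113], [32/13, 160/53]]; det S = 30720/77857
solve [mL_A; mL_B] = S·[w00; w01] and [mR_A; mR_B] = S·[w10; w11]:
  w00 = -1/2, w01 = -1/2, w10 = 0, w11 = 1/2

-1/2 -1/2 0 1/2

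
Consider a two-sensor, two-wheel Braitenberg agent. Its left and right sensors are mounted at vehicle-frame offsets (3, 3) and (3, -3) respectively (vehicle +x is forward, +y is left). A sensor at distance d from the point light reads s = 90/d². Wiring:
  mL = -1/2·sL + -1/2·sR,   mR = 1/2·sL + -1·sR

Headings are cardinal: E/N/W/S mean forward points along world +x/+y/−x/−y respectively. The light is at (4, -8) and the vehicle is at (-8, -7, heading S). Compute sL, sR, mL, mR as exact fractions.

18/17 90/229 -2826/3893 531/3893

left sensor world pos  = (-5, -10); dL² = 85
right sensor world pos = (-11, -10); dR² = 229
sL = 90/85 = 18/17
sR = 90/229 = 90/229
mL = -1/2·sL + -1/2·sR = -2826/3893
mR = 1/2·sL + -1·sR = 531/3893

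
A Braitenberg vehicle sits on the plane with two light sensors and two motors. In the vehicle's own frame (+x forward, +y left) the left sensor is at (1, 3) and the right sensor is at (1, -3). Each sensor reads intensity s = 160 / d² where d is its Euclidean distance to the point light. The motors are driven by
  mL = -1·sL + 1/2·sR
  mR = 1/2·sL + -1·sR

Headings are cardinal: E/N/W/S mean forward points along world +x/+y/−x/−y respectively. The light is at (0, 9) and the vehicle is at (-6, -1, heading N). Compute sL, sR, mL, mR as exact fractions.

80/81 16/9 -8/81 -104/81

left sensor world pos  = (-9, 0); dL² = 162
right sensor world pos = (-3, 0); dR² = 90
sL = 160/162 = 80/81
sR = 160/90 = 16/9
mL = -1·sL + 1/2·sR = -8/81
mR = 1/2·sL + -1·sR = -104/81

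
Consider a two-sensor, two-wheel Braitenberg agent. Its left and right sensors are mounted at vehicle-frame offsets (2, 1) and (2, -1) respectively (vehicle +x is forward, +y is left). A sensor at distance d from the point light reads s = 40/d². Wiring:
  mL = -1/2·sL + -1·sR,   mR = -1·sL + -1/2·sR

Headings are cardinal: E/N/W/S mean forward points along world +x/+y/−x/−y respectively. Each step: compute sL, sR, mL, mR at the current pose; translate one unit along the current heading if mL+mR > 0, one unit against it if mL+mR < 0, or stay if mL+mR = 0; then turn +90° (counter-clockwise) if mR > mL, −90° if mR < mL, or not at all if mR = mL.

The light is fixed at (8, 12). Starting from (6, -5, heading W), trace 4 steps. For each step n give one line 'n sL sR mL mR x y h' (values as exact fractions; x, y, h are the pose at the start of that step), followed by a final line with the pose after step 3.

n=0: pose=(6,-5,W); sL=2/17, sR=5/34; mL=-7/34, mR=-13/68; mL+mR=-27/68 → advance -1; mR−mL=1/68 → turn +1·90°
n=1: pose=(7,-5,S); sL=40/361, sR=8/73; mL=-4348/26353, mR=-4364/26353; mL+mR=-8712/26353 → advance -1; mR−mL=-16/26353 → turn -1·90°
n=2: pose=(7,-4,W); sL=20/149, sR=20/117; mL=-4150/17433, mR=-3830/17433; mL+mR=-2660/5811 → advance -1; mR−mL=320/17433 → turn +1·90°
n=3: pose=(8,-4,S); sL=8/65, sR=8/65; mL=-12/65, mR=-12/65; mL+mR=-24/65 → advance -1; mR−mL=0 → turn +0·90°

0 2/17 5/34 -7/34 -13/68 6 -5 W
1 40/361 8/73 -4348/26353 -4364/26353 7 -5 S
2 20/149 20/117 -4150/17433 -3830/17433 7 -4 W
3 8/65 8/65 -12/65 -12/65 8 -4 S
final 8 -3 S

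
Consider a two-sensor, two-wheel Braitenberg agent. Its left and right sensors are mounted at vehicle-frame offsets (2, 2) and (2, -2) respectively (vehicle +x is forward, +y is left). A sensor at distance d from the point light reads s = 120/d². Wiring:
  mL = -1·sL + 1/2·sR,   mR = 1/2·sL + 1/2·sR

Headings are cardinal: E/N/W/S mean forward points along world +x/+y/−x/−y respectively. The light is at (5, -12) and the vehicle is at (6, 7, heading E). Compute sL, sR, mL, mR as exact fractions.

left sensor world pos  = (8, 9); dL² = 450
right sensor world pos = (8, 5); dR² = 298
sL = 120/450 = 4/15
sR = 120/298 = 60/149
mL = -1·sL + 1/2·sR = -146/2235
mR = 1/2·sL + 1/2·sR = 748/2235

4/15 60/149 -146/2235 748/2235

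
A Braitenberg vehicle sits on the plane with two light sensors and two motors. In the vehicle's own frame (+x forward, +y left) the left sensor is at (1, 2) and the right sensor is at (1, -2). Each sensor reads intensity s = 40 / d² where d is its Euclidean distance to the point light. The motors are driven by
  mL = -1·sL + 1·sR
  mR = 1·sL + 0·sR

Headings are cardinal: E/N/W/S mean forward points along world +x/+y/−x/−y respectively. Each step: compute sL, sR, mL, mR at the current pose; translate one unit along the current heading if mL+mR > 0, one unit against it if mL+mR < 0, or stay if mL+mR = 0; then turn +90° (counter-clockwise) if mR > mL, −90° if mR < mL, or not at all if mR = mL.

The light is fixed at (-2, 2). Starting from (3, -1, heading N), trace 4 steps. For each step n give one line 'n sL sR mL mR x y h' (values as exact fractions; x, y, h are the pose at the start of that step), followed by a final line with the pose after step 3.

0 40/13 40/53 -1600/689 40/13 3 -1 N
1 5/4 5/2 5/4 5/4 3 0 W
2 8/5 40/9 128/45 8/5 2 0 W
3 20 20/13 -240/13 20 1 0 N
final 1 1 W

n=0: pose=(3,-1,N); sL=40/13, sR=40/53; mL=-1600/689, mR=40/13; mL+mR=40/53 → advance +1; mR−mL=3720/689 → turn +1·90°
n=1: pose=(3,0,W); sL=5/4, sR=5/2; mL=5/4, mR=5/4; mL+mR=5/2 → advance +1; mR−mL=0 → turn +0·90°
n=2: pose=(2,0,W); sL=8/5, sR=40/9; mL=128/45, mR=8/5; mL+mR=40/9 → advance +1; mR−mL=-56/45 → turn -1·90°
n=3: pose=(1,0,N); sL=20, sR=20/13; mL=-240/13, mR=20; mL+mR=20/13 → advance +1; mR−mL=500/13 → turn +1·90°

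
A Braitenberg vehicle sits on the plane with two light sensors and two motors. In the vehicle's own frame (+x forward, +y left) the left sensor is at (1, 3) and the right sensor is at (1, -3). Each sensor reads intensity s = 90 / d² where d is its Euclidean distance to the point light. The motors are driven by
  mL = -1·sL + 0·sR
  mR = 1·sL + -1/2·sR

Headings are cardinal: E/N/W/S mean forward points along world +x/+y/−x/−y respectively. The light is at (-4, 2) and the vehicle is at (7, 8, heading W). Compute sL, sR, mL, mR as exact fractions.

90/109 90/181 -90/109 11385/19729

left sensor world pos  = (6, 5); dL² = 109
right sensor world pos = (6, 11); dR² = 181
sL = 90/109 = 90/109
sR = 90/181 = 90/181
mL = -1·sL + 0·sR = -90/109
mR = 1·sL + -1/2·sR = 11385/19729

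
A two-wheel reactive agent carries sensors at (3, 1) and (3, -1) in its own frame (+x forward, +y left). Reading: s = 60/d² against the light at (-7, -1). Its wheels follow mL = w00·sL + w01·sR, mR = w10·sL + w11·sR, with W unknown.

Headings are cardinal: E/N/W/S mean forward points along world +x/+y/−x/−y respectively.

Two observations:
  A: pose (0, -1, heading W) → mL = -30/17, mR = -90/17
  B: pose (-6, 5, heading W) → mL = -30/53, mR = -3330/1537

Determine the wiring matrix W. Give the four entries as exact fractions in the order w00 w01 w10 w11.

0 -1/2 -1/2 -1

obs A: pose=(0,-1,W) → sL=60/17, sR=60/17, mL=-30/17, mR=-90/17
obs B: pose=(-6,5,W) → sL=60/29, sR=60/53, mL=-30/53, mR=-3330/1537
sensor matrix S = [[60/17, 60/17], [60/29, 60/53]]; det S = -86400/26129
solve [mL_A; mL_B] = S·[w00; w01] and [mR_A; mR_B] = S·[w10; w11]:
  w00 = 0, w01 = -1/2, w10 = -1/2, w11 = -1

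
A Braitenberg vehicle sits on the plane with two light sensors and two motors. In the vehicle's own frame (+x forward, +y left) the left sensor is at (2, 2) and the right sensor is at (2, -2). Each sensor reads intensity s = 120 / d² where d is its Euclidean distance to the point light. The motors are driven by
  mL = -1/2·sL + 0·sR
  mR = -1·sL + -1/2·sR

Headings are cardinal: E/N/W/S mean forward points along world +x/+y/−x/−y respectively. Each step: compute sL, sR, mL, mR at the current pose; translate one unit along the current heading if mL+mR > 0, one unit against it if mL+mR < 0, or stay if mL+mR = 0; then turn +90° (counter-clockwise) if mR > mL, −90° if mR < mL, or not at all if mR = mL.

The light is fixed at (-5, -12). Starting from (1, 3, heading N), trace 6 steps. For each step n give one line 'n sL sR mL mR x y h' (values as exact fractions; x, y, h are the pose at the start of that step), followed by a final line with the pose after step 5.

0 24/61 120/353 -12/61 -12132/21533 1 3 N
1 3/8 15/26 -3/16 -69/104 1 2 E
2 120/193 40/51 -60/193 -9980/9843 0 2 S
3 60/89 60/149 -30/89 -11610/13261 0 3 W
4 24/61 120/353 -12/61 -12132/21533 1 3 N
5 3/8 15/26 -3/16 -69/104 1 2 E
final 0 2 S

n=0: pose=(1,3,N); sL=24/61, sR=120/353; mL=-12/61, mR=-12132/21533; mL+mR=-16368/21533 → advance -1; mR−mL=-7896/21533 → turn -1·90°
n=1: pose=(1,2,E); sL=3/8, sR=15/26; mL=-3/16, mR=-69/104; mL+mR=-177/208 → advance -1; mR−mL=-99/208 → turn -1·90°
n=2: pose=(0,2,S); sL=120/193, sR=40/51; mL=-60/193, mR=-9980/9843; mL+mR=-13040/9843 → advance -1; mR−mL=-6920/9843 → turn -1·90°
n=3: pose=(0,3,W); sL=60/89, sR=60/149; mL=-30/89, mR=-11610/13261; mL+mR=-16080/13261 → advance -1; mR−mL=-7140/13261 → turn -1·90°
n=4: pose=(1,3,N); sL=24/61, sR=120/353; mL=-12/61, mR=-12132/21533; mL+mR=-16368/21533 → advance -1; mR−mL=-7896/21533 → turn -1·90°
n=5: pose=(1,2,E); sL=3/8, sR=15/26; mL=-3/16, mR=-69/104; mL+mR=-177/208 → advance -1; mR−mL=-99/208 → turn -1·90°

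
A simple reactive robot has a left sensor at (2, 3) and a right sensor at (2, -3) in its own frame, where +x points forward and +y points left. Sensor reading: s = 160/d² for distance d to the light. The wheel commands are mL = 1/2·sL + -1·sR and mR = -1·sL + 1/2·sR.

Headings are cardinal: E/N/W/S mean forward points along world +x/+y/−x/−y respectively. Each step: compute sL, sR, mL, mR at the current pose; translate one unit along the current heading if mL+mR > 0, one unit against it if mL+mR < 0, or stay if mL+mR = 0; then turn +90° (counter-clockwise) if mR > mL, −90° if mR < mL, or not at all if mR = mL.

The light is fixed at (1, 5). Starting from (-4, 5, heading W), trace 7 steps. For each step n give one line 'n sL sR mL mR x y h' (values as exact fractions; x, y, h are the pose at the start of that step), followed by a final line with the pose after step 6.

n=0: pose=(-4,5,W); sL=80/29, sR=80/29; mL=-40/29, mR=-40/29; mL+mR=-80/29 → advance -1; mR−mL=0 → turn +0·90°
n=1: pose=(-3,5,W); sL=32/9, sR=32/9; mL=-16/9, mR=-16/9; mL+mR=-32/9 → advance -1; mR−mL=0 → turn +0·90°
n=2: pose=(-2,5,W); sL=80/17, sR=80/17; mL=-40/17, mR=-40/17; mL+mR=-80/17 → advance -1; mR−mL=0 → turn +0·90°
n=3: pose=(-1,5,W); sL=32/5, sR=32/5; mL=-16/5, mR=-16/5; mL+mR=-32/5 → advance -1; mR−mL=0 → turn +0·90°
n=4: pose=(0,5,W); sL=80/9, sR=80/9; mL=-40/9, mR=-40/9; mL+mR=-80/9 → advance -1; mR−mL=0 → turn +0·90°
n=5: pose=(1,5,W); sL=160/13, sR=160/13; mL=-80/13, mR=-80/13; mL+mR=-160/13 → advance -1; mR−mL=0 → turn +0·90°
n=6: pose=(2,5,W); sL=16, sR=16; mL=-8, mR=-8; mL+mR=-16 → advance -1; mR−mL=0 → turn +0·90°

0 80/29 80/29 -40/29 -40/29 -4 5 W
1 32/9 32/9 -16/9 -16/9 -3 5 W
2 80/17 80/17 -40/17 -40/17 -2 5 W
3 32/5 32/5 -16/5 -16/5 -1 5 W
4 80/9 80/9 -40/9 -40/9 0 5 W
5 160/13 160/13 -80/13 -80/13 1 5 W
6 16 16 -8 -8 2 5 W
final 3 5 W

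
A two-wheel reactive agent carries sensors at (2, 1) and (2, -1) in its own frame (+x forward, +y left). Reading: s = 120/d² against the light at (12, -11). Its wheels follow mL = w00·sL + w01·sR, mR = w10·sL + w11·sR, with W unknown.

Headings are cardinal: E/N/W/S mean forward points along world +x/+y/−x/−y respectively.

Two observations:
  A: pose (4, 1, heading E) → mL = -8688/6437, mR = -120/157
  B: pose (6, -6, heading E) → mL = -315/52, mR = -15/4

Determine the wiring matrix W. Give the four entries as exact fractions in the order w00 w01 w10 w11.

-1 -1 0 -1

obs A: pose=(4,1,E) → sL=24/41, sR=120/157, mL=-8688/6437, mR=-120/157
obs B: pose=(6,-6,E) → sL=30/13, sR=15/4, mL=-315/52, mR=-15/4
sensor matrix S = [[24/41, 120/157], [30/13, 15/4]]; det S = 36090/83681
solve [mL_A; mL_B] = S·[w00; w01] and [mR_A; mR_B] = S·[w10; w11]:
  w00 = -1, w01 = -1, w10 = 0, w11 = -1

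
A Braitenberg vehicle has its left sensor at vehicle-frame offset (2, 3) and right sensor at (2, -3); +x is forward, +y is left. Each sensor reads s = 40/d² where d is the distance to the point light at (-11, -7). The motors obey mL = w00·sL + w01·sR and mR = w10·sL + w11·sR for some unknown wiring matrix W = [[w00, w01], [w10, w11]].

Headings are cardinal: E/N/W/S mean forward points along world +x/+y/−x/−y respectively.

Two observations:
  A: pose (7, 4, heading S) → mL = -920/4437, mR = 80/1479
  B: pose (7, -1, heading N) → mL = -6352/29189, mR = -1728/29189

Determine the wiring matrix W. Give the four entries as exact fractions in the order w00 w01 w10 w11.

-1 -1 -1 1

obs A: pose=(7,4,S) → sL=20/261, sR=20/153, mL=-920/4437, mR=80/1479
obs B: pose=(7,-1,N) → sL=40/289, sR=8/101, mL=-6352/29189, mR=-1728/29189
sensor matrix S = [[20/261, 20/153], [40/289, 8/101]]; det S = -519040/43170531
solve [mL_A; mL_B] = S·[w00; w01] and [mR_A; mR_B] = S·[w10; w11]:
  w00 = -1, w01 = -1, w10 = -1, w11 = 1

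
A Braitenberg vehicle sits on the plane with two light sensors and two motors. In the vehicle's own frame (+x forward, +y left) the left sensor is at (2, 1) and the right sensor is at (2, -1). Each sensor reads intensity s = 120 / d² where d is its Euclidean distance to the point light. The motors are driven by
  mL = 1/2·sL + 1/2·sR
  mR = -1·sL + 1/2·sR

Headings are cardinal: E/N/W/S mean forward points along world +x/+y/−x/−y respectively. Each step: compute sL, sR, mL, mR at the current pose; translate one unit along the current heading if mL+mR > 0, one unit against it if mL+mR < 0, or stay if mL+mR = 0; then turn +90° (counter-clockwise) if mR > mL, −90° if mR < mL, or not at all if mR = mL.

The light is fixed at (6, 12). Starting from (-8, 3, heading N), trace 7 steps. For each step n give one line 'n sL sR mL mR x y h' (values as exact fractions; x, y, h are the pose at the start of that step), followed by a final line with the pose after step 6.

n=0: pose=(-8,3,N); sL=60/137, sR=60/109; mL=7380/14933, mR=-2430/14933; mL+mR=4950/14933 → advance +1; mR−mL=-90/137 → turn -1·90°
n=1: pose=(-8,4,E); sL=120/193, sR=8/15; mL=1672/2895, mR=-1028/2895; mL+mR=644/2895 → advance +1; mR−mL=-180/193 → turn -1·90°
n=2: pose=(-7,4,S); sL=30/61, sR=15/37; mL=2025/4514, mR=-1305/4514; mL+mR=360/2257 → advance +1; mR−mL=-45/61 → turn -1·90°
n=3: pose=(-7,3,W); sL=24/65, sR=120/289; mL=7368/18785, mR=-3036/18785; mL+mR=4332/18785 → advance +1; mR−mL=-36/65 → turn -1·90°
n=4: pose=(-8,3,N); sL=60/137, sR=60/109; mL=7380/14933, mR=-2430/14933; mL+mR=4950/14933 → advance +1; mR−mL=-90/137 → turn -1·90°
n=5: pose=(-8,4,E); sL=120/193, sR=8/15; mL=1672/2895, mR=-1028/2895; mL+mR=644/2895 → advance +1; mR−mL=-180/193 → turn -1·90°
n=6: pose=(-7,4,S); sL=30/61, sR=15/37; mL=2025/4514, mR=-1305/4514; mL+mR=360/2257 → advance +1; mR−mL=-45/61 → turn -1·90°

0 60/137 60/109 7380/14933 -2430/14933 -8 3 N
1 120/193 8/15 1672/2895 -1028/2895 -8 4 E
2 30/61 15/37 2025/4514 -1305/4514 -7 4 S
3 24/65 120/289 7368/18785 -3036/18785 -7 3 W
4 60/137 60/109 7380/14933 -2430/14933 -8 3 N
5 120/193 8/15 1672/2895 -1028/2895 -8 4 E
6 30/61 15/37 2025/4514 -1305/4514 -7 4 S
final -7 3 W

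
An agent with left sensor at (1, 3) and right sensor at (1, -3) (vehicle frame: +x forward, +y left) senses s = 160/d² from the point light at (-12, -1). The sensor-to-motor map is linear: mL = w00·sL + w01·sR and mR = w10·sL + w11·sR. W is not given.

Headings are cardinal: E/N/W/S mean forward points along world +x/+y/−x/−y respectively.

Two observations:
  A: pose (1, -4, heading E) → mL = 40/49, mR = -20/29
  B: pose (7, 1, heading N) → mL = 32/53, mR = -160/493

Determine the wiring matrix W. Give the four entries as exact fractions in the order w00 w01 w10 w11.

1 0 0 -1

obs A: pose=(1,-4,E) → sL=40/49, sR=20/29, mL=40/49, mR=-20/29
obs B: pose=(7,1,N) → sL=32/53, sR=160/493, mL=32/53, mR=-160/493
sensor matrix S = [[40/49, 20/29], [32/53, 160/493]]; det S = -193920/1280321
solve [mL_A; mL_B] = S·[w00; w01] and [mR_A; mR_B] = S·[w10; w11]:
  w00 = 1, w01 = 0, w10 = 0, w11 = -1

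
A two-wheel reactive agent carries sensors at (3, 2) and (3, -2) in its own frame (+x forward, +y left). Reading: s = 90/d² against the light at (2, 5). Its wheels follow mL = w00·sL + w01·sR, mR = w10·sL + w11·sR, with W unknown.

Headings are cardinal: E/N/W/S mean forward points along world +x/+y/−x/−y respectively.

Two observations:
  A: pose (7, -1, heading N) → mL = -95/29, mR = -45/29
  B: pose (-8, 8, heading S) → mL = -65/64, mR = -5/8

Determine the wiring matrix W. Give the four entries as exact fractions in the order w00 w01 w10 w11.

obs A: pose=(7,-1,N) → sL=5, sR=45/29, mL=-95/29, mR=-45/29
obs B: pose=(-8,8,S) → sL=45/32, sR=5/8, mL=-65/64, mR=-5/8
sensor matrix S = [[5, 45/29], [45/32, 5/8]]; det S = 875/928
solve [mL_A; mL_B] = S·[w00; w01] and [mR_A; mR_B] = S·[w10; w11]:
  w00 = -1/2, w01 = -1/2, w10 = 0, w11 = -1

-1/2 -1/2 0 -1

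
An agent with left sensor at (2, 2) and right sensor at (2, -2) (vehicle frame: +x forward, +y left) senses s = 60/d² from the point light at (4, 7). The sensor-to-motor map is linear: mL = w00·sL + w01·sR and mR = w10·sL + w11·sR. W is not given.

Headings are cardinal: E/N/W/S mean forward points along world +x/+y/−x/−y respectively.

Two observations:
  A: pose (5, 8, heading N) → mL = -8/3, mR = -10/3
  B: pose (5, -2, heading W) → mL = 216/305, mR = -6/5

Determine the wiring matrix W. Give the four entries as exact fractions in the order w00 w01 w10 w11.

obs A: pose=(5,8,N) → sL=6, sR=10/3, mL=-8/3, mR=-10/3
obs B: pose=(5,-2,W) → sL=30/61, sR=6/5, mL=216/305, mR=-6/5
sensor matrix S = [[6, 10/3], [30/61, 6/5]]; det S = 1696/305
solve [mL_A; mL_B] = S·[w00; w01] and [mR_A; mR_B] = S·[w10; w11]:
  w00 = -1, w01 = 1, w10 = 0, w11 = -1

-1 1 0 -1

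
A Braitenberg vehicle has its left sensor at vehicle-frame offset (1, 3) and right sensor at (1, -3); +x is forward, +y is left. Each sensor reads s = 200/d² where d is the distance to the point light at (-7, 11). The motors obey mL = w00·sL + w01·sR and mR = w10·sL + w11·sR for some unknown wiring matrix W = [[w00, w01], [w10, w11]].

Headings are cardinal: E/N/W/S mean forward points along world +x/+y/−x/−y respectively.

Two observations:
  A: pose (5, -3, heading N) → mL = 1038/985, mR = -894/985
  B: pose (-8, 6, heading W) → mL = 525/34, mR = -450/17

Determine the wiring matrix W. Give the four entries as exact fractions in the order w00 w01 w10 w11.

1 1/2 -1/2 -1

obs A: pose=(5,-3,N) → sL=4/5, sR=100/197, mL=1038/985, mR=-894/985
obs B: pose=(-8,6,W) → sL=50/17, sR=25, mL=525/34, mR=-450/17
sensor matrix S = [[4/5, 100/197], [50/17, 25]]; det S = 61980/3349
solve [mL_A; mL_B] = S·[w00; w01] and [mR_A; mR_B] = S·[w10; w11]:
  w00 = 1, w01 = 1/2, w10 = -1/2, w11 = -1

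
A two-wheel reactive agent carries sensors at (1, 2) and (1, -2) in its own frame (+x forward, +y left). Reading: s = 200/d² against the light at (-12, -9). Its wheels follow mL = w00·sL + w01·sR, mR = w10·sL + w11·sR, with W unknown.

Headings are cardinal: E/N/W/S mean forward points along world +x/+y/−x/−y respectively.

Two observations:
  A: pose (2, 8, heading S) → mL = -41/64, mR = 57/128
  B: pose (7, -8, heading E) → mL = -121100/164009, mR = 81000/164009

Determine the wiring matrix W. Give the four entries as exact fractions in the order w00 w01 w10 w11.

-1 -1/2 1/2 1/2

obs A: pose=(2,8,S) → sL=25/64, sR=1/2, mL=-41/64, mR=57/128
obs B: pose=(7,-8,E) → sL=200/409, sR=200/401, mL=-121100/164009, mR=81000/164009
sensor matrix S = [[25/64, 1/2], [200/409, 200/401]]; det S = -65175/1312072
solve [mL_A; mL_B] = S·[w00; w01] and [mR_A; mR_B] = S·[w10; w11]:
  w00 = -1, w01 = -1/2, w10 = 1/2, w11 = 1/2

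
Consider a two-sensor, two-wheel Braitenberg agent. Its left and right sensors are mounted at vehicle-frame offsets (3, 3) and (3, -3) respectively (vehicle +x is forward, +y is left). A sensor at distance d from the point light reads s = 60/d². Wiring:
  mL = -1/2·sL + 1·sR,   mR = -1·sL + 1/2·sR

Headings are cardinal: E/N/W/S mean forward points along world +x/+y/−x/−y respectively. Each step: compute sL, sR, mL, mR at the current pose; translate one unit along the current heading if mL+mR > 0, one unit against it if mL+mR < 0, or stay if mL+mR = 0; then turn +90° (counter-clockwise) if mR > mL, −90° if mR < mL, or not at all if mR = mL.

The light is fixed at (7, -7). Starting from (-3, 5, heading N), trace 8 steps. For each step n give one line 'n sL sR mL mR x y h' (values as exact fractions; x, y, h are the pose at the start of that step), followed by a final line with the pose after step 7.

0 30/197 30/137 3855/26989 -1155/26989 -3 5 N
1 12/61 60/149 2766/9089 42/9089 -3 6 E
2 15/34 15/61 105/4148 -330/1037 -2 6 S
3 12/53 60/433 582/22949 -3606/22949 -2 7 W
4 6/41 30/157 759/6437 -327/6437 -1 7 N
5 60/349 60/169 15870/58981 330/58981 -1 8 E
6 3/8 15/61 57/976 -123/488 0 8 S
7 60/269 60/461 2310/124009 -19590/124009 0 9 W
final 1 9 N

n=0: pose=(-3,5,N); sL=30/197, sR=30/137; mL=3855/26989, mR=-1155/26989; mL+mR=2700/26989 → advance +1; mR−mL=-5010/26989 → turn -1·90°
n=1: pose=(-3,6,E); sL=12/61, sR=60/149; mL=2766/9089, mR=42/9089; mL+mR=2808/9089 → advance +1; mR−mL=-2724/9089 → turn -1·90°
n=2: pose=(-2,6,S); sL=15/34, sR=15/61; mL=105/4148, mR=-330/1037; mL+mR=-1215/4148 → advance -1; mR−mL=-1425/4148 → turn -1·90°
n=3: pose=(-2,7,W); sL=12/53, sR=60/433; mL=582/22949, mR=-3606/22949; mL+mR=-3024/22949 → advance -1; mR−mL=-4188/22949 → turn -1·90°
n=4: pose=(-1,7,N); sL=6/41, sR=30/157; mL=759/6437, mR=-327/6437; mL+mR=432/6437 → advance +1; mR−mL=-1086/6437 → turn -1·90°
n=5: pose=(-1,8,E); sL=60/349, sR=60/169; mL=15870/58981, mR=330/58981; mL+mR=16200/58981 → advance +1; mR−mL=-15540/58981 → turn -1·90°
n=6: pose=(0,8,S); sL=3/8, sR=15/61; mL=57/976, mR=-123/488; mL+mR=-189/976 → advance -1; mR−mL=-303/976 → turn -1·90°
n=7: pose=(0,9,W); sL=60/269, sR=60/461; mL=2310/124009, mR=-19590/124009; mL+mR=-17280/124009 → advance -1; mR−mL=-21900/124009 → turn -1·90°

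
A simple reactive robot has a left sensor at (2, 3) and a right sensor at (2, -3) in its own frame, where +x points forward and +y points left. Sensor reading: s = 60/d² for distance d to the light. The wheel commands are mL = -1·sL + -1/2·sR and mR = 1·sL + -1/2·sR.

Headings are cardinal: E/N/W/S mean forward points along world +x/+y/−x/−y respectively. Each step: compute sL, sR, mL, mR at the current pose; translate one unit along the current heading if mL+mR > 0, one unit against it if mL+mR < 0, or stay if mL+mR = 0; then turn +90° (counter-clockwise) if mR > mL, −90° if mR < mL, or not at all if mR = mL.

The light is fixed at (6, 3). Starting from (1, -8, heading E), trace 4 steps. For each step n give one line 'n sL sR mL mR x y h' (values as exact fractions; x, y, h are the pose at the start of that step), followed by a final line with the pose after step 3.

n=0: pose=(1,-8,E); sL=60/73, sR=12/41; mL=-2898/2993, mR=2022/2993; mL+mR=-12/41 → advance -1; mR−mL=120/73 → turn +1·90°
n=1: pose=(0,-8,N); sL=10/27, sR=2/3; mL=-19/27, mR=1/27; mL+mR=-2/3 → advance -1; mR−mL=20/27 → turn +1·90°
n=2: pose=(0,-9,W); sL=60/289, sR=12/29; mL=-3474/8381, mR=6/8381; mL+mR=-12/29 → advance -1; mR−mL=120/289 → turn +1·90°
n=3: pose=(1,-9,S); sL=3/10, sR=3/13; mL=-27/65, mR=12/65; mL+mR=-3/13 → advance -1; mR−mL=3/5 → turn +1·90°

0 60/73 12/41 -2898/2993 2022/2993 1 -8 E
1 10/27 2/3 -19/27 1/27 0 -8 N
2 60/289 12/29 -3474/8381 6/8381 0 -9 W
3 3/10 3/13 -27/65 12/65 1 -9 S
final 1 -8 E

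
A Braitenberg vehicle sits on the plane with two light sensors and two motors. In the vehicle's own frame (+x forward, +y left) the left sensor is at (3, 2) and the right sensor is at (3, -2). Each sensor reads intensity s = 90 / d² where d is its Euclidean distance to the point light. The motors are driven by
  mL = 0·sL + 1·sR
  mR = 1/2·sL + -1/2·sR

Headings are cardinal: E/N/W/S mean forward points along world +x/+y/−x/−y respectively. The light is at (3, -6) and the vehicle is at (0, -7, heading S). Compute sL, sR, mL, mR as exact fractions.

left sensor world pos  = (2, -10); dL² = 17
right sensor world pos = (-2, -10); dR² = 41
sL = 90/17 = 90/17
sR = 90/41 = 90/41
mL = 0·sL + 1·sR = 90/41
mR = 1/2·sL + -1/2·sR = 1080/697

90/17 90/41 90/41 1080/697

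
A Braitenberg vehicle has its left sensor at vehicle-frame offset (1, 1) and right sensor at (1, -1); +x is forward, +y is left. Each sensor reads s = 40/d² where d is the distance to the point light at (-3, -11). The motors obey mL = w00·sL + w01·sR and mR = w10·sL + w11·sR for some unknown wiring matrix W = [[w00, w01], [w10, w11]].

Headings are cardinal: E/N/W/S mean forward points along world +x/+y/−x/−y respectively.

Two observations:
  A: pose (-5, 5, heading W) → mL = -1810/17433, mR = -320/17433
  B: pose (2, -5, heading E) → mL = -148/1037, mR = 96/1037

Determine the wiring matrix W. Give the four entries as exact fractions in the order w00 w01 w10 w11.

obs A: pose=(-5,5,W) → sL=20/117, sR=20/149, mL=-1810/17433, mR=-320/17433
obs B: pose=(2,-5,E) → sL=8/17, sR=40/61, mL=-148/1037, mR=96/1037
sensor matrix S = [[20/117, 20/149], [8/17, 40/61]]; det S = 884480/18078021
solve [mL_A; mL_B] = S·[w00; w01] and [mR_A; mR_B] = S·[w10; w11]:
  w00 = -1, w01 = 1/2, w10 = -1/2, w11 = 1/2

-1 1/2 -1/2 1/2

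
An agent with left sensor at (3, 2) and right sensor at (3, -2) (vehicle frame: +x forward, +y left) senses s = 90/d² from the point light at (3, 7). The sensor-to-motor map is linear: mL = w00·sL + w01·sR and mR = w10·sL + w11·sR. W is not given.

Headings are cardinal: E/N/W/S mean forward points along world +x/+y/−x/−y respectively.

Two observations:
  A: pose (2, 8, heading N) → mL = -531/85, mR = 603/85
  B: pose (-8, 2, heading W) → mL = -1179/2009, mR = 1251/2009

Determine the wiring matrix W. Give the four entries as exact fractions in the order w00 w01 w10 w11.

-1 -1/2 1/2 1

obs A: pose=(2,8,N) → sL=18/5, sR=90/17, mL=-531/85, mR=603/85
obs B: pose=(-8,2,W) → sL=18/49, sR=18/41, mL=-1179/2009, mR=1251/2009
sensor matrix S = [[18/5, 90/17], [18/49, 18/41]]; det S = -62208/170765
solve [mL_A; mL_B] = S·[w00; w01] and [mR_A; mR_B] = S·[w10; w11]:
  w00 = -1, w01 = -1/2, w10 = 1/2, w11 = 1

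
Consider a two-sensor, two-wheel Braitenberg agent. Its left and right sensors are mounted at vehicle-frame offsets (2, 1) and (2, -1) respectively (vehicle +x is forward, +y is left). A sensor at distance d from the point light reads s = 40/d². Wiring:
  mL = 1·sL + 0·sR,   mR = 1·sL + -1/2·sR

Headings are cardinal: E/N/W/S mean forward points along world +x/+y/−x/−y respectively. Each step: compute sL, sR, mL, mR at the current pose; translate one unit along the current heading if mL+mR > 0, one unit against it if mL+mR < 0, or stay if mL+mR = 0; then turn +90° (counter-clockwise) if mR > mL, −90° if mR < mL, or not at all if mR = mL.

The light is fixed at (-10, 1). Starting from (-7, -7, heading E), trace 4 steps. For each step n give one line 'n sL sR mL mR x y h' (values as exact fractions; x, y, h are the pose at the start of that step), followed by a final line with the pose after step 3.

n=0: pose=(-7,-7,E); sL=20/37, sR=20/53; mL=20/37, mR=690/1961; mL+mR=1750/1961 → advance +1; mR−mL=-10/53 → turn -1·90°
n=1: pose=(-6,-7,S); sL=8/25, sR=40/109; mL=8/25, mR=372/2725; mL+mR=1244/2725 → advance +1; mR−mL=-20/109 → turn -1·90°
n=2: pose=(-6,-8,W); sL=5/13, sR=10/17; mL=5/13, mR=20/221; mL+mR=105/221 → advance +1; mR−mL=-5/17 → turn -1·90°
n=3: pose=(-7,-8,N); sL=40/53, sR=8/13; mL=40/53, mR=308/689; mL+mR=828/689 → advance +1; mR−mL=-4/13 → turn -1·90°

0 20/37 20/53 20/37 690/1961 -7 -7 E
1 8/25 40/109 8/25 372/2725 -6 -7 S
2 5/13 10/17 5/13 20/221 -6 -8 W
3 40/53 8/13 40/53 308/689 -7 -8 N
final -7 -7 E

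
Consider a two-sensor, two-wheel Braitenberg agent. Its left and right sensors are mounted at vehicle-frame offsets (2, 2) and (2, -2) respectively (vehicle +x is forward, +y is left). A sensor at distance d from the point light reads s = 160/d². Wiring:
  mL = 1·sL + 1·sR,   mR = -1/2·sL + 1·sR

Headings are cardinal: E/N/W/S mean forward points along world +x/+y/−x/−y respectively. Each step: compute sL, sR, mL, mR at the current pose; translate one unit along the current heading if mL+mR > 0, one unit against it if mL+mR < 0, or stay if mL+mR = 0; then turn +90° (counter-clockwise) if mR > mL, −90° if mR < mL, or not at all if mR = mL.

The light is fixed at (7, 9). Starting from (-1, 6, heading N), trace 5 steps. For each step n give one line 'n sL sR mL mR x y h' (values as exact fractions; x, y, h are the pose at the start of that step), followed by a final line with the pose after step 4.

n=0: pose=(-1,6,N); sL=160/101, sR=160/37; mL=22080/3737, mR=13200/3737; mL+mR=35280/3737 → advance +1; mR−mL=-240/101 → turn -1·90°
n=1: pose=(-1,7,E); sL=40/9, sR=40/13; mL=880/117, mR=100/117; mL+mR=980/117 → advance +1; mR−mL=-20/3 → turn -1·90°
n=2: pose=(0,7,S); sL=160/41, sR=160/97; mL=22080/3977, mR=-1200/3977; mL+mR=20880/3977 → advance +1; mR−mL=-240/41 → turn -1·90°
n=3: pose=(0,6,W); sL=80/53, sR=80/41; mL=7520/2173, mR=2600/2173; mL+mR=10120/2173 → advance +1; mR−mL=-120/53 → turn -1·90°
n=4: pose=(-1,6,N); sL=160/101, sR=160/37; mL=22080/3737, mR=13200/3737; mL+mR=35280/3737 → advance +1; mR−mL=-240/101 → turn -1·90°

0 160/101 160/37 22080/3737 13200/3737 -1 6 N
1 40/9 40/13 880/117 100/117 -1 7 E
2 160/41 160/97 22080/3977 -1200/3977 0 7 S
3 80/53 80/41 7520/2173 2600/2173 0 6 W
4 160/101 160/37 22080/3737 13200/3737 -1 6 N
final -1 7 E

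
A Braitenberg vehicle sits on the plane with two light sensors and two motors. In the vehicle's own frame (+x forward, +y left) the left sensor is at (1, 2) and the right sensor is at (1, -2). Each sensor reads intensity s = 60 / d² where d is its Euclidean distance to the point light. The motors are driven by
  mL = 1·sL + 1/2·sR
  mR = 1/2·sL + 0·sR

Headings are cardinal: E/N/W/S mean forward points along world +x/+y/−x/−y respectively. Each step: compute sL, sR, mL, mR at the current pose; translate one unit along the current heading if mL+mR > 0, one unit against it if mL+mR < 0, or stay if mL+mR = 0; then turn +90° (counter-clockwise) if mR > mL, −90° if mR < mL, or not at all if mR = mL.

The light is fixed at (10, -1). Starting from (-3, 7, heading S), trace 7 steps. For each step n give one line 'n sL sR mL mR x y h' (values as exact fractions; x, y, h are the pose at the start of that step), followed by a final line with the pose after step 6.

0 6/17 30/137 1077/2329 3/17 -3 7 S
1 60/221 60/277 23250/61217 30/221 -3 6 W
2 3/16 15/52 69/208 3/32 -4 6 N
3 60/269 12/41 4074/11029 30/269 -4 7 E
4 6/17 30/137 1077/2329 3/17 -3 7 S
5 60/221 60/277 23250/61217 30/221 -3 6 W
6 3/16 15/52 69/208 3/32 -4 6 N
final -4 7 E

n=0: pose=(-3,7,S); sL=6/17, sR=30/137; mL=1077/2329, mR=3/17; mL+mR=1488/2329 → advance +1; mR−mL=-666/2329 → turn -1·90°
n=1: pose=(-3,6,W); sL=60/221, sR=60/277; mL=23250/61217, mR=30/221; mL+mR=31560/61217 → advance +1; mR−mL=-14940/61217 → turn -1·90°
n=2: pose=(-4,6,N); sL=3/16, sR=15/52; mL=69/208, mR=3/32; mL+mR=177/416 → advance +1; mR−mL=-99/416 → turn -1·90°
n=3: pose=(-4,7,E); sL=60/269, sR=12/41; mL=4074/11029, mR=30/269; mL+mR=5304/11029 → advance +1; mR−mL=-2844/11029 → turn -1·90°
n=4: pose=(-3,7,S); sL=6/17, sR=30/137; mL=1077/2329, mR=3/17; mL+mR=1488/2329 → advance +1; mR−mL=-666/2329 → turn -1·90°
n=5: pose=(-3,6,W); sL=60/221, sR=60/277; mL=23250/61217, mR=30/221; mL+mR=31560/61217 → advance +1; mR−mL=-14940/61217 → turn -1·90°
n=6: pose=(-4,6,N); sL=3/16, sR=15/52; mL=69/208, mR=3/32; mL+mR=177/416 → advance +1; mR−mL=-99/416 → turn -1·90°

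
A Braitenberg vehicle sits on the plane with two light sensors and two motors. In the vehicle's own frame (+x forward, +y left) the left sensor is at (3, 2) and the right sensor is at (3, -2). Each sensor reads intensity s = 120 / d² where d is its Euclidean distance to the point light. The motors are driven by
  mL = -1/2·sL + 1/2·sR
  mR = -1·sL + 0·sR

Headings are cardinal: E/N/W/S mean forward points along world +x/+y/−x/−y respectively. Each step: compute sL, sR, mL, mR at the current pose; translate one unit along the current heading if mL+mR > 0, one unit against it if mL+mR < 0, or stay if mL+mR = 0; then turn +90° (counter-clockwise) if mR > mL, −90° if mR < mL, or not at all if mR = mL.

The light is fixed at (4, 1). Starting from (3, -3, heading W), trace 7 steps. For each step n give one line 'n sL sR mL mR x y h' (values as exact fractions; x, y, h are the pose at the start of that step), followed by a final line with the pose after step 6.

0 30/13 6 24/13 -30/13 3 -3 W
1 24 24 0 -24 4 -3 N
2 20/3 60/29 -200/87 -20/3 4 -4 E
3 24/13 120/73 -96/949 -24/13 3 -4 S
4 30/13 6 24/13 -30/13 3 -3 W
5 24 24 0 -24 4 -3 N
6 20/3 60/29 -200/87 -20/3 4 -4 E
final 3 -4 S

n=0: pose=(3,-3,W); sL=30/13, sR=6; mL=24/13, mR=-30/13; mL+mR=-6/13 → advance -1; mR−mL=-54/13 → turn -1·90°
n=1: pose=(4,-3,N); sL=24, sR=24; mL=0, mR=-24; mL+mR=-24 → advance -1; mR−mL=-24 → turn -1·90°
n=2: pose=(4,-4,E); sL=20/3, sR=60/29; mL=-200/87, mR=-20/3; mL+mR=-260/29 → advance -1; mR−mL=-380/87 → turn -1·90°
n=3: pose=(3,-4,S); sL=24/13, sR=120/73; mL=-96/949, mR=-24/13; mL+mR=-1848/949 → advance -1; mR−mL=-1656/949 → turn -1·90°
n=4: pose=(3,-3,W); sL=30/13, sR=6; mL=24/13, mR=-30/13; mL+mR=-6/13 → advance -1; mR−mL=-54/13 → turn -1·90°
n=5: pose=(4,-3,N); sL=24, sR=24; mL=0, mR=-24; mL+mR=-24 → advance -1; mR−mL=-24 → turn -1·90°
n=6: pose=(4,-4,E); sL=20/3, sR=60/29; mL=-200/87, mR=-20/3; mL+mR=-260/29 → advance -1; mR−mL=-380/87 → turn -1·90°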